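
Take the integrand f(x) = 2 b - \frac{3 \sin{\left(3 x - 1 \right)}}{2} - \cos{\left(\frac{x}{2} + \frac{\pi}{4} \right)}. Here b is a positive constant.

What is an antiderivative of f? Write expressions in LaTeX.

The integrand splits into summands that can be handled one at a time.
Check: d/dx[\frac{4 b x - 4 \sin{\left(\frac{x}{2} + \frac{\pi}{4} \right)} + \cos{\left(3 x - 1 \right)}}{2}] = 2 b - \frac{3 \sin{\left(3 x - 1 \right)}}{2} - \cos{\left(\frac{x}{2} + \frac{\pi}{4} \right)} = f(x).

An antiderivative is F(x) = \frac{4 b x - 4 \sin{\left(\frac{x}{2} + \frac{\pi}{4} \right)} + \cos{\left(3 x - 1 \right)}}{2}.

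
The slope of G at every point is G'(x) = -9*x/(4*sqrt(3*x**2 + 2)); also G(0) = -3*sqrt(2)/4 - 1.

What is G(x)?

G(x) = -3*sqrt(3*x**2 + 2)/4 - 1

The substitution u = 3*x**2 + 2 works: G'(x) is exactly (dG/du)*(du/dx) for that inner function.
A general antiderivative is -3*sqrt(3*x**2 + 2)/4 + C.
The condition gives C = -3*sqrt(2)/4 - 1 - (-3*sqrt(2)/4) = -1.
So G(x) = -3*sqrt(3*x**2 + 2)/4 - 1.
Check: d/dx[-3*sqrt(3*x**2 + 2)/4 - 1] = -9*x/(4*sqrt(3*x**2 + 2)) = G'(x).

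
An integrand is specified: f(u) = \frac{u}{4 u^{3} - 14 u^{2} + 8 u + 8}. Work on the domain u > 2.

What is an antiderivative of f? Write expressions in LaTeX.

The denominator factors as 2 \left(u - 2\right)^{2} \left(2 u + 1\right); partial fractions split f into directly integrable pieces: - \frac{1}{25 \left(2 u + 1\right)} + \frac{1}{50 \left(u - 2\right)} + \frac{1}{5 \left(u - 2\right)^{2}}.
Check: d/du[- \frac{- u \log{\left(u - 2 \right)} + u \log{\left(u + \frac{1}{2} \right)} + 2 \log{\left(u - 2 \right)} - 2 \log{\left(u + \frac{1}{2} \right)} + 10}{50 \left(u - 2\right)}] = \frac{u}{4 u^{3} - 14 u^{2} + 8 u + 8} = f(u).

An antiderivative is F(u) = - \frac{- u \log{\left(u - 2 \right)} + u \log{\left(u + \frac{1}{2} \right)} + 2 \log{\left(u - 2 \right)} - 2 \log{\left(u + \frac{1}{2} \right)} + 10}{50 \left(u - 2\right)}.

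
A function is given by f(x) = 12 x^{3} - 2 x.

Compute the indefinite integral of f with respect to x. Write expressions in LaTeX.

F(x) = 3 x^{4} - x^{2} + C

Integrate term by term and add the pieces.
Check: d/dx[3 x^{4} - x^{2}] = 12 x^{3} - 2 x = f(x).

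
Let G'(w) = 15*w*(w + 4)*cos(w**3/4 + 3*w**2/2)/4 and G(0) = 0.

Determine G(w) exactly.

The substitution u = w**3/4 + 3*w**2/2 works: G'(w) is exactly (dG/du)*(du/dw) for that inner function.
A general antiderivative is 5*sin(w**3/4 + 3*w**2/2) + C.
The condition gives C = 0 - (0) = 0.
So G(w) = 5*sin(w**3/4 + 3*w**2/2).
Check: d/dw[5*sin(w**3/4 + 3*w**2/2)] = 15*w**2*cos(w**3/4 + 3*w**2/2)/4 + 15*w*cos(w**3/4 + 3*w**2/2), which equals G'(w).

G(w) = 5*sin(w**3/4 + 3*w**2/2)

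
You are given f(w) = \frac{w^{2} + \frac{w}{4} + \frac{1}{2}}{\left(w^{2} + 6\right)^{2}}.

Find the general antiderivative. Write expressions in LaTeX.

F(w) = \frac{- 11 w - 3}{24 w^{2} + 144} + \frac{13 \sqrt{6} \operatorname{atan}{\left(\frac{\sqrt{6} w}{6} \right)}}{144} + C

An antiderivative F(w) passes only if d/dw[F] lands on f(w) exactly.
Check: d/dw[\frac{- 11 w - 3}{24 w^{2} + 144} + \frac{13 \sqrt{6} \operatorname{atan}{\left(\frac{\sqrt{6} w}{6} \right)}}{144}] = \frac{4 w^{2} + w + 2}{4 w^{4} + 48 w^{2} + 144}, which equals f(w).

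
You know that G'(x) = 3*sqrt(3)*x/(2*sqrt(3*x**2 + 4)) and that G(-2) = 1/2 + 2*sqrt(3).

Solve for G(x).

G'(x) matches the chain-rule pattern g'(h)*h' with inner function h(x) = x**2 + 4/3; substituting u = h(x) collapses the integral.
A general antiderivative is 3*sqrt(x**2 + 4/3)/2 + C.
The condition gives C = 1/2 + 2*sqrt(3) - (2*sqrt(3)) = 1/2.
So G(x) = sqrt(3)*(3*sqrt(3*x**2 + 4) + sqrt(3))/6.
Check: d/dx[sqrt(3)*(3*sqrt(3*x**2 + 4) + sqrt(3))/6] = 3*sqrt(3)*x/(2*sqrt(3*x**2 + 4)) = G'(x).

G(x) = sqrt(3)*(3*sqrt(3*x**2 + 4) + sqrt(3))/6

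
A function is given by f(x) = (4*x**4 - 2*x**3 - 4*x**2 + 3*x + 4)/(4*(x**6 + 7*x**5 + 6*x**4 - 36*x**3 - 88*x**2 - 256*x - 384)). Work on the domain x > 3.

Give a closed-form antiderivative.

An antiderivative is F(x) = (608*x*log(x - 3) - 3038*x*log(x + 2) + 1156*x*log(x + 4) + 637*x*log(x**2 + 4) - 1078*x*atan(x/2) + 2432*log(x - 3) - 12152*log(x + 2) + 4624*log(x + 4) + 2548*log(x**2 + 4) - 4312*atan(x/2) - 30240)/(31360*x + 125440).

Factor the denominator (4*(x - 3)*(x + 2)*(x + 4)**2*(x**2 + 4)) and decompose: f = (13*x - 22)/(320*(x**2 + 4)) + 289/(7840*(x + 4)) + 27/(28*(x + 4)**2) - 31/(320*(x + 2)) + 19/(980*(x - 3)); each piece integrates to a log, atan, or power term.
Check: d/dx[(608*x*log(x - 3) - 3038*x*log(x + 2) + 1156*x*log(x + 4) + 637*x*log(x**2 + 4) - 1078*x*atan(x/2) + 2432*log(x - 3) - 12152*log(x + 2) + 4624*log(x + 4) + 2548*log(x**2 + 4) - 4312*atan(x/2) - 30240)/(31360*x + 125440)] = (4*x**4 - 2*x**3 - 4*x**2 + 3*x + 4)/(4*x**6 + 28*x**5 + 24*x**4 - 144*x**3 - 352*x**2 - 1024*x - 1536), which equals f(x).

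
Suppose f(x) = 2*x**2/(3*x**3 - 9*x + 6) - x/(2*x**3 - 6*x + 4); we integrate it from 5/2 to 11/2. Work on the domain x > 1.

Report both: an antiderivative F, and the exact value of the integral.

Factor the denominator (6*(x - 1)**2*(x + 2)) and decompose: f = 11/(27*(x + 2)) + 7/(27*(x - 1)) + 1/(18*(x - 1)**2); each piece integrates to a log, atan, or power term.
F(x) = (14*x*log(x - 1) + 22*x*log(x + 2) - 14*log(x - 1) - 22*log(x + 2) - 3)/(54*x - 54) is an antiderivative of f.
Check: d/dx[(14*x*log(x - 1) + 22*x*log(x + 2) - 14*log(x - 1) - 22*log(x + 2) - 3)/(54*x - 54)] = (4*x**2 - 3*x)/(6*x**3 - 18*x + 12), which equals f(x).
F(11/2) = -1/81 + 7*log(9/2)/27 + 11*log(15/2)/27; F(5/2) = -1/27 + 7*log(3/2)/27 + 11*log(9/2)/27.
Integral = F(11/2) - F(5/2) = -4*log(9/2)/27 - 7*log(3/2)/27 + 2/81 + 11*log(15/2)/27.

Antiderivative: F(x) = (14*x*log(x - 1) + 22*x*log(x + 2) - 14*log(x - 1) - 22*log(x + 2) - 3)/(54*x - 54); value = -4*log(9/2)/27 - 7*log(3/2)/27 + 2/81 + 11*log(15/2)/27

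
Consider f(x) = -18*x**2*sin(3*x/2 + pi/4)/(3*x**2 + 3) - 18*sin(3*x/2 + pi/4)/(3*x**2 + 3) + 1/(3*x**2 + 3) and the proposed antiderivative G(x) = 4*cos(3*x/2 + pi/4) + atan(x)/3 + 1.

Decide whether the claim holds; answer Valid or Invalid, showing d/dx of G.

Valid. The derivative of G reproduces f.

d/dx[G] = (-18*x**2*sin(3*x/2 + pi/4) - 18*sin(3*x/2 + pi/4) + 1)/(3*x**2 + 3)
This equals f(x) exactly, so the claim holds.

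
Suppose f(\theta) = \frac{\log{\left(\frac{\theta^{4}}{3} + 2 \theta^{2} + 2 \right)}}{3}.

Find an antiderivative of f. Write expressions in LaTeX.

An antiderivative is F(\theta) = \frac{\theta \log{\left(\frac{\theta^{4}}{3} + 2 \theta^{2} + 2 \right)}}{3} - \frac{4 \theta}{3} + \frac{2 \sqrt{3 - \sqrt{3}} \operatorname{atan}{\left(\frac{\theta}{\sqrt{3 - \sqrt{3}}} \right)}}{3} + \frac{2 \sqrt{\sqrt{3} + 3} \operatorname{atan}{\left(\frac{\theta}{\sqrt{\sqrt{3} + 3}} \right)}}{3}.

Since d/d\theta undoes antidifferentiation here, F'(\theta) = f(\theta) is required of F(\theta).
Check: d/d\theta[\frac{\theta \log{\left(\frac{\theta^{4}}{3} + 2 \theta^{2} + 2 \right)}}{3} - \frac{4 \theta}{3} + \frac{2 \sqrt{3 - \sqrt{3}} \operatorname{atan}{\left(\frac{\theta}{\sqrt{3 - \sqrt{3}}} \right)}}{3} + \frac{2 \sqrt{\sqrt{3} + 3} \operatorname{atan}{\left(\frac{\theta}{\sqrt{\sqrt{3} + 3}} \right)}}{3}] = \frac{\log{\left(\frac{\theta^{4}}{3} + 2 \theta^{2} + 2 \right)}}{3} = f(\theta).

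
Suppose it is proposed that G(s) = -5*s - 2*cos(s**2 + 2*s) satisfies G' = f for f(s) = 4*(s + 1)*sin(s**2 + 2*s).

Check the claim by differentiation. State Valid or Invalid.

d/ds[G] = 4*s*sin(s**2 + 2*s) + 4*sin(s**2 + 2*s) - 5
d/ds[G] - f(s) = -5 != 0.

Invalid: d/ds[G] - f = -5, which is not 0.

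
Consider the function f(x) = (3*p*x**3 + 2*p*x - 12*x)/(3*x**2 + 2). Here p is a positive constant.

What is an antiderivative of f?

A first test for any F(x): its x-derivative must equal f(x) identically.
Check: d/dx[(p*x**2 - 4*log(x**2 + 2/3))/2] = (3*p*x**3 + 2*p*x - 12*x)/(3*x**2 + 2) = f(x).

An antiderivative is F(x) = (p*x**2 - 4*log(x**2 + 2/3))/2.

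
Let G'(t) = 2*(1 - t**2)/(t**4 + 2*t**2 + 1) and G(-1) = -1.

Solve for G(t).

G(t) = 2*t/(t**2 + 1)

G'(t) has the shape u'v + uv' for u = 4*t and v = 1/(2*t**2 + 2) — it is the derivative of the product u*v.
A general antiderivative is 4*t/(2*t**2 + 2) + C.
The condition gives C = -1 - (-1) = 0.
So G(t) = 2*t/(t**2 + 1).
Check: d/dt[2*t/(t**2 + 1)] = (2 - 2*t**2)/(t**4 + 2*t**2 + 1), which equals G'(t).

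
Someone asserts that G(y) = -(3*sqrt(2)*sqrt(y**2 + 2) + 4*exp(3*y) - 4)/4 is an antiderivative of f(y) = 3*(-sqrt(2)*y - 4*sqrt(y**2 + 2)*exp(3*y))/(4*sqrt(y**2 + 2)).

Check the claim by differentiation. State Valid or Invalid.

d/dy[G] = (-3*sqrt(2)*y - 12*sqrt(y**2 + 2)*exp(3*y))/(4*sqrt(y**2 + 2))
This equals f(y) exactly, so the claim holds.

Valid: G'(y) = f(y).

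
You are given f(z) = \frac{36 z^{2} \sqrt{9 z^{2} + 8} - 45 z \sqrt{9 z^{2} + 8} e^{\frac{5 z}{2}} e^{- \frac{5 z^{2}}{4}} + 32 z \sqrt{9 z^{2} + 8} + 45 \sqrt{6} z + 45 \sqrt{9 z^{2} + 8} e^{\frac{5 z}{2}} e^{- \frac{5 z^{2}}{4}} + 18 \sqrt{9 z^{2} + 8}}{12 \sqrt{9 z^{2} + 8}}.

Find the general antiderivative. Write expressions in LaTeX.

Whatever form F(z) takes, F'(z) = f(z) is non-negotiable.
Check: d/dz[\frac{12 z^{3} + 16 z^{2} + 18 z + 5 \sqrt{6} \sqrt{9 z^{2} + 8} + 18 e^{- \frac{5 z^{2}}{4} + \frac{5 z}{2}}}{12}] = \frac{36 z^{2} \sqrt{9 z^{2} + 8} - 45 z \sqrt{9 z^{2} + 8} e^{\frac{5 z}{2}} e^{- \frac{5 z^{2}}{4}} + 32 z \sqrt{9 z^{2} + 8} + 45 \sqrt{6} z + 45 \sqrt{9 z^{2} + 8} e^{\frac{5 z}{2}} e^{- \frac{5 z^{2}}{4}} + 18 \sqrt{9 z^{2} + 8}}{12 \sqrt{9 z^{2} + 8}} = f(z).

F(z) = \frac{12 z^{3} + 16 z^{2} + 18 z + 5 \sqrt{6} \sqrt{9 z^{2} + 8} + 18 e^{- \frac{5 z^{2}}{4} + \frac{5 z}{2}}}{12} + C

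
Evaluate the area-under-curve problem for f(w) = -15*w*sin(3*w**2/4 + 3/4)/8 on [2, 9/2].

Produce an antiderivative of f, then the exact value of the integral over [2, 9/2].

Antiderivative: F(w) = 5*cos(3*w**2/4 + 3/4)/4; value = 5*cos(255/16)/4 - 5*cos(15/4)/4

f matches the chain-rule pattern g'(h)*h' with inner function h(w) = 3*w**2/4 + 3/4; substituting u = h(w) collapses the integral.
F(w) = 5*cos(3*w**2/4 + 3/4)/4 is an antiderivative of f.
Check: d/dw[5*cos(3*w**2/4 + 3/4)/4] = -15*w*sin(3*w**2/4 + 3/4)/8 = f(w).
F(9/2) = 5*cos(255/16)/4; F(2) = 5*cos(15/4)/4.
Integral = F(9/2) - F(2) = 5*cos(255/16)/4 - 5*cos(15/4)/4.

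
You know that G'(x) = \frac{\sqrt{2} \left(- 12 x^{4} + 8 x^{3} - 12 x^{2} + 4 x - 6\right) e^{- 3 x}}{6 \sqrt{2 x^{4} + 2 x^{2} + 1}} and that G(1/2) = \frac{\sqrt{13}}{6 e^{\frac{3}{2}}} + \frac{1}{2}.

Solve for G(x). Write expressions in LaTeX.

G(x) = \frac{\sqrt{2} \left(4 \sqrt{2 x^{4} + 2 x^{2} + 1} + 3 \sqrt{2} e^{3 x}\right) e^{- 3 x}}{12}

G'(x) has the shape u'v + uv' for u = \frac{2 \sqrt{x^{4} + x^{2} + \frac{1}{2}}}{3} and v = e^{- 3 x} — it is the derivative of the product u*v.
A general antiderivative is \frac{2 \sqrt{x^{4} + x^{2} + \frac{1}{2}} e^{- 3 x}}{3} + C.
The condition gives C = \frac{\sqrt{13}}{6 e^{\frac{3}{2}}} + \frac{1}{2} - (\frac{\sqrt{13}}{6 e^{\frac{3}{2}}}) = \frac{1}{2}.
So G(x) = \frac{\sqrt{2} \left(4 \sqrt{2 x^{4} + 2 x^{2} + 1} + 3 \sqrt{2} e^{3 x}\right) e^{- 3 x}}{12}.
Check: d/dx[\frac{\sqrt{2} \left(4 \sqrt{2 x^{4} + 2 x^{2} + 1} + 3 \sqrt{2} e^{3 x}\right) e^{- 3 x}}{12}] = \frac{\left(- 6 \sqrt{2} x^{4} + 4 \sqrt{2} x^{3} - 6 \sqrt{2} x^{2} + 2 \sqrt{2} x - 3 \sqrt{2}\right) e^{- 3 x}}{3 \sqrt{2 x^{4} + 2 x^{2} + 1}}, which equals G'(x).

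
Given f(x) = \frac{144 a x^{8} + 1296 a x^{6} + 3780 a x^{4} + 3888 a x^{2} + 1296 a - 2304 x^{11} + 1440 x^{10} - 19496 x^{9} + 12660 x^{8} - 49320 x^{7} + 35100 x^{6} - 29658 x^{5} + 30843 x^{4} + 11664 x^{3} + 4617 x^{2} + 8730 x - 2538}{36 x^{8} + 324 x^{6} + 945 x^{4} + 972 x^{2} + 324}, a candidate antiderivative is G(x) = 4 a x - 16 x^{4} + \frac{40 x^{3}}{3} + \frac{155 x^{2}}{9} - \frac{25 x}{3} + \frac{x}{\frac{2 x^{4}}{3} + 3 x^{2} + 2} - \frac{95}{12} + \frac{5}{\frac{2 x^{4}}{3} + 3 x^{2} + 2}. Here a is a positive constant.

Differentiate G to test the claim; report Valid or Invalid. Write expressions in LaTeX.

d/dx[G] = \frac{144 a x^{8} + 1296 a x^{6} + 3780 a x^{4} + 3888 a x^{2} + 1296 a - 2304 x^{11} + 1440 x^{10} - 19496 x^{9} + 12660 x^{8} - 49320 x^{7} + 35100 x^{6} - 29658 x^{5} + 30843 x^{4} + 11664 x^{3} + 4617 x^{2} + 8730 x - 2538}{36 x^{8} + 324 x^{6} + 945 x^{4} + 972 x^{2} + 324}
This equals f(x) exactly, so the claim holds.

Valid - differentiating G returns exactly f.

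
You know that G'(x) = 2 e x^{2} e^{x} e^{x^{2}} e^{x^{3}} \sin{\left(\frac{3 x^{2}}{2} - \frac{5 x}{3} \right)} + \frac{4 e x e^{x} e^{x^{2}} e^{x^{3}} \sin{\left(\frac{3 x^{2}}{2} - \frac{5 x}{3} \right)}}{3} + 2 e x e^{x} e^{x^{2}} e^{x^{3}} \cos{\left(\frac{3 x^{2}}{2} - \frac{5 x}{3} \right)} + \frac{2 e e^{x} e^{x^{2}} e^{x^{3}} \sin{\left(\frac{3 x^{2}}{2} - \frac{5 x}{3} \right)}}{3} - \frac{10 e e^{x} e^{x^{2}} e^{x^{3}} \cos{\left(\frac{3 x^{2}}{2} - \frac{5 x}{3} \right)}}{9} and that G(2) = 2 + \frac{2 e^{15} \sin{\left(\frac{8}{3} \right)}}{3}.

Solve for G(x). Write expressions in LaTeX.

Recognize the product-rule pattern: G'(x) = u'v + uv' with u = \frac{2 e^{x^{3} + x^{2} + x + 1}}{3}, v = \sin{\left(\frac{3 x^{2}}{2} - \frac{5 x}{3} \right)}, so integration by parts undoes it.
A general antiderivative is \frac{2 e^{x^{3} + x^{2} + x + 1} \sin{\left(\frac{3 x^{2}}{2} - \frac{5 x}{3} \right)}}{3} + C.
The condition gives C = 2 + \frac{2 e^{15} \sin{\left(\frac{8}{3} \right)}}{3} - (\frac{2 e^{15} \sin{\left(\frac{8}{3} \right)}}{3}) = 2.
So G(x) = \frac{2 e^{x^{3} + x^{2} + x + 1} \sin{\left(\frac{3 x^{2}}{2} - \frac{5 x}{3} \right)}}{3} + 2.
Check: d/dx[\frac{2 e^{x^{3} + x^{2} + x + 1} \sin{\left(\frac{3 x^{2}}{2} - \frac{5 x}{3} \right)}}{3} + 2] = 2 e x^{2} e^{x} e^{x^{2}} e^{x^{3}} \sin{\left(\frac{3 x^{2}}{2} - \frac{5 x}{3} \right)} + \frac{4 e x e^{x} e^{x^{2}} e^{x^{3}} \sin{\left(\frac{3 x^{2}}{2} - \frac{5 x}{3} \right)}}{3} + 2 e x e^{x} e^{x^{2}} e^{x^{3}} \cos{\left(\frac{3 x^{2}}{2} - \frac{5 x}{3} \right)} + \frac{2 e e^{x} e^{x^{2}} e^{x^{3}} \sin{\left(\frac{3 x^{2}}{2} - \frac{5 x}{3} \right)}}{3} - \frac{10 e e^{x} e^{x^{2}} e^{x^{3}} \cos{\left(\frac{3 x^{2}}{2} - \frac{5 x}{3} \right)}}{9} = G'(x).

G(x) = \frac{2 e^{x^{3} + x^{2} + x + 1} \sin{\left(\frac{3 x^{2}}{2} - \frac{5 x}{3} \right)}}{3} + 2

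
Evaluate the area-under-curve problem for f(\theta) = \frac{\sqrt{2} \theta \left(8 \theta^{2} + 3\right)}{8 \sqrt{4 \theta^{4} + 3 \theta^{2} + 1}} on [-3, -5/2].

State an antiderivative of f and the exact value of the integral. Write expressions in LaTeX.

The substitution u = 2 \theta^{4} + \frac{3 \theta^{2}}{2} + \frac{1}{2} works: f is exactly (dF/du)*(du/d\theta) for that inner function.
F(\theta) = \frac{\sqrt{2} \sqrt{4 \theta^{4} + 3 \theta^{2} + 1}}{8} is an antiderivative of f.
Check: d/d\theta[\frac{\sqrt{2} \sqrt{4 \theta^{4} + 3 \theta^{2} + 1}}{8}] = \frac{8 \sqrt{2} \theta^{3} + 3 \sqrt{2} \theta}{8 \sqrt{4 \theta^{4} + 3 \theta^{2} + 1}}, which equals f(\theta).
F(-5/2) = \frac{\sqrt{22}}{2}; F(-3) = \sqrt{11}.
Integral = F(-5/2) - F(-3) = - \sqrt{11} + \frac{\sqrt{22}}{2}.

Antiderivative: F(\theta) = \frac{\sqrt{2} \sqrt{4 \theta^{4} + 3 \theta^{2} + 1}}{8}; value = - \sqrt{11} + \frac{\sqrt{22}}{2}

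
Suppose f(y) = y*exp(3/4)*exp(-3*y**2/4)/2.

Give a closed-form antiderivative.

f matches the chain-rule pattern g'(h)*h' with inner function h(y) = 3/4 - 3*y**2/4; substituting u = h(y) collapses the integral.
Check: d/dy[-exp(3/4)*exp(-3*y**2/4)/3] = y*exp(3/4)*exp(-3*y**2/4)/2 = f(y).

An antiderivative is F(y) = -exp(3/4)*exp(-3*y**2/4)/3.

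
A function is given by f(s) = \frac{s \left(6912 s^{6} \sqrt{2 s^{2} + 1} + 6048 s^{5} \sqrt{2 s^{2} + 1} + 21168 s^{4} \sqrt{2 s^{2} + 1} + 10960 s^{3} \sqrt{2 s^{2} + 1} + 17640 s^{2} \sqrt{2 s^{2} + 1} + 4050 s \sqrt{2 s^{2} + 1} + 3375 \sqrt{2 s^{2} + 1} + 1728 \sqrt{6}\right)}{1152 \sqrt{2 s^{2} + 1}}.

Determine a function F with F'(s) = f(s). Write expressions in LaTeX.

For F(s) to be correct the identity F'(s) - f(s) = 0 must hold.
Check: d/ds[\frac{1728 s^{8} + 1728 s^{7} + 7056 s^{6} + 4384 s^{5} + 8820 s^{4} + 2700 s^{3} + 3375 s^{2} + 1728 \sqrt{6} \sqrt{2 s^{2} + 1}}{2304}] = \frac{6912 s^{7} \sqrt{2 s^{2} + 1} + 6048 s^{6} \sqrt{2 s^{2} + 1} + 21168 s^{5} \sqrt{2 s^{2} + 1} + 10960 s^{4} \sqrt{2 s^{2} + 1} + 17640 s^{3} \sqrt{2 s^{2} + 1} + 4050 s^{2} \sqrt{2 s^{2} + 1} + 3375 s \sqrt{2 s^{2} + 1} + 1728 \sqrt{6} s}{1152 \sqrt{2 s^{2} + 1}}, which equals f(s).

An antiderivative is F(s) = \frac{1728 s^{8} + 1728 s^{7} + 7056 s^{6} + 4384 s^{5} + 8820 s^{4} + 2700 s^{3} + 3375 s^{2} + 1728 \sqrt{6} \sqrt{2 s^{2} + 1}}{2304}.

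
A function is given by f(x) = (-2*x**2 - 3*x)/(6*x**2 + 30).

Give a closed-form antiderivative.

An antiderivative is F(x) = -x/3 - log(x**2 + 5)/4 + sqrt(5)*atan(sqrt(5)*x/5)/3.

Since d/dx undoes antidifferentiation here, F'(x) = f(x) is required of F(x).
Check: d/dx[-x/3 - log(x**2 + 5)/4 + sqrt(5)*atan(sqrt(5)*x/5)/3] = (-2*x**2 - 3*x)/(6*x**2 + 30) = f(x).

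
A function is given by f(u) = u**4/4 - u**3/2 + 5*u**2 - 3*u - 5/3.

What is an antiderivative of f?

An antiderivative is F(u) = u*(6*u**4 - 15*u**3 + 200*u**2 - 180*u - 200)/120.

The integrand splits into summands that can be handled one at a time.
Check: d/du[u*(6*u**4 - 15*u**3 + 200*u**2 - 180*u - 200)/120] = u**4/4 - u**3/2 + 5*u**2 - 3*u - 5/3 = f(u).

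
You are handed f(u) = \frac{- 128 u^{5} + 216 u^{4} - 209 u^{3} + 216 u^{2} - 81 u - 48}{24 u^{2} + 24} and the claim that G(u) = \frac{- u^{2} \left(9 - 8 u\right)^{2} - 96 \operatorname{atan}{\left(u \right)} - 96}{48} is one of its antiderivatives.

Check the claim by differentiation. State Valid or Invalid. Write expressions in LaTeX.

Valid - differentiating G returns exactly f.

d/du[G] = \frac{- 128 u^{5} + 216 u^{4} - 209 u^{3} + 216 u^{2} - 81 u - 48}{24 u^{2} + 24}
This equals f(u) exactly, so the claim holds.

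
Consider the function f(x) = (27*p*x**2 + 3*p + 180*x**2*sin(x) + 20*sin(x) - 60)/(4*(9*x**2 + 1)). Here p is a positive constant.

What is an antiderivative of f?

An antiderivative is F(x) = 3*p*x/4 - 5*cos(x) - 5*atan(3*x).

Check any antiderivative F(x) by computing F'(x) and comparing it with f(x).
Check: d/dx[3*p*x/4 - 5*cos(x) - 5*atan(3*x)] = (27*p*x**2 + 3*p + 180*x**2*sin(x) + 20*sin(x) - 60)/(36*x**2 + 4), which equals f(x).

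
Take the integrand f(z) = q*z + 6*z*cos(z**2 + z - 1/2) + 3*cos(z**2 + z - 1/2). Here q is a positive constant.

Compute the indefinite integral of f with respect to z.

F(z) = q*z**2/2 + 3*sin(z**2 + z - 1/2) + C

The integrand splits into summands that can be handled one at a time.
Check: d/dz[q*z**2/2 + 3*sin(z**2 + z - 1/2)] = q*z + 6*z*cos(z**2 + z - 1/2) + 3*cos(z**2 + z - 1/2) = f(z).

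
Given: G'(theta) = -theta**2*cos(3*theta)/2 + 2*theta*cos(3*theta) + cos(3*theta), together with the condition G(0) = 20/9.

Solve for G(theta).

G(theta) = -theta**2*sin(3*theta)/6 + 2*theta*sin(3*theta)/3 - theta*cos(3*theta)/9 + 10*sin(3*theta)/27 + 2*cos(3*theta)/9 + 2

Integrate term by term and add the pieces.
A general antiderivative is -theta**2*sin(3*theta)/6 + 2*theta*sin(3*theta)/3 - theta*cos(3*theta)/9 + 10*sin(3*theta)/27 + 2*cos(3*theta)/9 + C.
The condition gives C = 20/9 - (2/9) = 2.
So G(theta) = -theta**2*sin(3*theta)/6 + 2*theta*sin(3*theta)/3 - theta*cos(3*theta)/9 + 10*sin(3*theta)/27 + 2*cos(3*theta)/9 + 2.
Check: d/dtheta[-theta**2*sin(3*theta)/6 + 2*theta*sin(3*theta)/3 - theta*cos(3*theta)/9 + 10*sin(3*theta)/27 + 2*cos(3*theta)/9 + 2] = -theta**2*cos(3*theta)/2 + 2*theta*cos(3*theta) + cos(3*theta) = G'(theta).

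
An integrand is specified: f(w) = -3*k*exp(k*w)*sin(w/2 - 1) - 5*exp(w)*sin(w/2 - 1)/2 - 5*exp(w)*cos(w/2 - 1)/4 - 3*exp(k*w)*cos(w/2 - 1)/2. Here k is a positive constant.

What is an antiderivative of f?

f has the shape u'v + uv' for u = -5*exp(w)/2 - 3*exp(k*w) and v = sin(w/2 - 1) — it is the derivative of the product u*v.
Check: d/dw[-5*exp(w)*sin(w/2 - 1)/2 - 3*exp(k*w)*sin(w/2 - 1)] = -3*k*exp(k*w)*sin(w/2 - 1) - 5*exp(w)*sin(w/2 - 1)/2 - 5*exp(w)*cos(w/2 - 1)/4 - 3*exp(k*w)*cos(w/2 - 1)/2 = f(w).

An antiderivative is F(w) = -5*exp(w)*sin(w/2 - 1)/2 - 3*exp(k*w)*sin(w/2 - 1).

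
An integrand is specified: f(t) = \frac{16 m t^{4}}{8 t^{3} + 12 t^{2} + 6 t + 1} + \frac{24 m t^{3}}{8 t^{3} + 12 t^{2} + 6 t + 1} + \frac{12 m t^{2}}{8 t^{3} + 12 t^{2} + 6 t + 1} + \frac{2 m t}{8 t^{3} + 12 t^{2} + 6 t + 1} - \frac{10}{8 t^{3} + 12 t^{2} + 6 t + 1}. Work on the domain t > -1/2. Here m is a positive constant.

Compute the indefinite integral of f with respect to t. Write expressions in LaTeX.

Integrate term by term and add the pieces.
Check: d/dt[\frac{8 m t^{4} + 8 m t^{3} + 2 m t^{2} + 5}{2 \left(2 t + 1\right)^{2}}] = \frac{16 m t^{4} + 24 m t^{3} + 12 m t^{2} + 2 m t - 10}{8 t^{3} + 12 t^{2} + 6 t + 1}, which equals f(t).

F(t) = \frac{8 m t^{4} + 8 m t^{3} + 2 m t^{2} + 5}{2 \left(2 t + 1\right)^{2}} + C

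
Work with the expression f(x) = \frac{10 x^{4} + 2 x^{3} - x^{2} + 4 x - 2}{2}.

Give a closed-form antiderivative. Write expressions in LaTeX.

An antiderivative is F(x) = x^{5} + \frac{x^{4}}{4} - \frac{x^{3}}{6} + x^{2} - x.

Differentiate the proposed F(x) back; it has to land on f(x) exactly.
Check: d/dx[x^{5} + \frac{x^{4}}{4} - \frac{x^{3}}{6} + x^{2} - x] = 5 x^{4} + x^{3} - \frac{x^{2}}{2} + 2 x - 1, which equals f(x).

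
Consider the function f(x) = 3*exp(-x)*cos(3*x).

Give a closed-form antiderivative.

An antiderivative is F(x) = (9*sin(3*x) - 3*cos(3*x))*exp(-x)/10.

Recover f(x) by differentiating a candidate F(x); any mismatch rules it out.
Check: d/dx[(9*sin(3*x) - 3*cos(3*x))*exp(-x)/10] = 3*exp(-x)*cos(3*x) = f(x).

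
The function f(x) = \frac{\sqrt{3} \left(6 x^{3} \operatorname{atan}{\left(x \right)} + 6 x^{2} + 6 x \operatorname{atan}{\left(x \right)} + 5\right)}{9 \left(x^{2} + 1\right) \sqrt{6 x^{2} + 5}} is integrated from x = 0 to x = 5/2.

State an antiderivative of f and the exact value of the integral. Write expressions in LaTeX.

f has the shape u'v + uv' for u = \frac{\sqrt{2 x^{2} + \frac{5}{3}}}{3} and v = \operatorname{atan}{\left(x \right)} — it is the derivative of the product u*v.
F(x) = \frac{\sqrt{3} \sqrt{6 x^{2} + 5} \operatorname{atan}{\left(x \right)}}{9} is an antiderivative of f.
Check: d/dx[\frac{\sqrt{3} \sqrt{6 x^{2} + 5} \operatorname{atan}{\left(x \right)}}{9}] = \frac{6 \sqrt{3} x^{3} \operatorname{atan}{\left(x \right)} + 6 \sqrt{3} x^{2} + 6 \sqrt{3} x \operatorname{atan}{\left(x \right)} + 5 \sqrt{3}}{9 x^{2} \sqrt{6 x^{2} + 5} + 9 \sqrt{6 x^{2} + 5}}, which equals f(x).
F(5/2) = \frac{\sqrt{510} \operatorname{atan}{\left(\frac{5}{2} \right)}}{18}; F(0) = 0.
Integral = F(5/2) - F(0) = \frac{\sqrt{510} \operatorname{atan}{\left(\frac{5}{2} \right)}}{18}.

Antiderivative: F(x) = \frac{\sqrt{3} \sqrt{6 x^{2} + 5} \operatorname{atan}{\left(x \right)}}{9}; value = \frac{\sqrt{510} \operatorname{atan}{\left(\frac{5}{2} \right)}}{18}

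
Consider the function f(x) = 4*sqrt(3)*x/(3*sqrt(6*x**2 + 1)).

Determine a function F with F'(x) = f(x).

An antiderivative is F(x) = 2*sqrt(2*x**2 + 1/3)/3.

f matches the chain-rule pattern g'(h)*h' with inner function h(x) = 2*x**2 + 1/3; substituting u = h(x) collapses the integral.
Check: d/dx[2*sqrt(2*x**2 + 1/3)/3] = 4*sqrt(3)*x/(3*sqrt(6*x**2 + 1)) = f(x).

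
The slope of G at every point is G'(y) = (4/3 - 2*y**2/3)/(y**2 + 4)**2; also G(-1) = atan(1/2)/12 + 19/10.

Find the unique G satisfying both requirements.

A candidate passes only if d/dy[G] lands on the given G'(y) exactly.
A general antiderivative is y/(2*y**2 + 8) - atan(y/2)/12 + C.
The condition gives C = atan(1/2)/12 + 19/10 - (-1/10 + atan(1/2)/12) = 2.
So G(y) = (-y**2*atan(y/2) + 24*y**2 + 6*y - 4*atan(y/2) + 96)/(12*y**2 + 48).
Check: d/dy[(-y**2*atan(y/2) + 24*y**2 + 6*y - 4*atan(y/2) + 96)/(12*y**2 + 48)] = (4 - 2*y**2)/(3*y**4 + 24*y**2 + 48), which equals G'(y).

G(y) = (-y**2*atan(y/2) + 24*y**2 + 6*y - 4*atan(y/2) + 96)/(12*y**2 + 48)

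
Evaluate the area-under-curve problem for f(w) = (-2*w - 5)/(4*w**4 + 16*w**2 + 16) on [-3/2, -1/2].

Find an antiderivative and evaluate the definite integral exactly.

Differentiate the proposed F(w) back; it has to land on f(w) exactly.
F(w) = -(5*w - 4)/(16*w**2 + 32) - 5*sqrt(2)*atan(sqrt(2)*w/2)/32 is an antiderivative of f.
Check: d/dw[-(5*w - 4)/(16*w**2 + 32) - 5*sqrt(2)*atan(sqrt(2)*w/2)/32] = (-2*w - 5)/(4*w**4 + 16*w**2 + 16) = f(w).
F(-1/2) = 5*sqrt(2)*atan(sqrt(2)/4)/32 + 13/72; F(-3/2) = 23/136 + 5*sqrt(2)*atan(3*sqrt(2)/4)/32.
Integral = F(-1/2) - F(-3/2) = -5*sqrt(2)*atan(3*sqrt(2)/4)/32 + 7/612 + 5*sqrt(2)*atan(sqrt(2)/4)/32.

Antiderivative: F(w) = -(5*w - 4)/(16*w**2 + 32) - 5*sqrt(2)*atan(sqrt(2)*w/2)/32; value = -5*sqrt(2)*atan(3*sqrt(2)/4)/32 + 7/612 + 5*sqrt(2)*atan(sqrt(2)/4)/32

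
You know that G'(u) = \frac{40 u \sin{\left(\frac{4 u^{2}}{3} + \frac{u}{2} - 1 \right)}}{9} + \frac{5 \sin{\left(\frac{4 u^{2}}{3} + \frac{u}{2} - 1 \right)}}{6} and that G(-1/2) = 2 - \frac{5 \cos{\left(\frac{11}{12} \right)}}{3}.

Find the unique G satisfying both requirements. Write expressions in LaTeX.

G(u) = \frac{6 - 5 \cos{\left(\frac{4 u^{2}}{3} + \frac{u}{2} - 1 \right)}}{3}

The substitution w = \frac{4 u^{2}}{3} + \frac{u}{2} - 1 works: G'(u) is exactly (dG/dw)*(dw/du) for that inner function.
A general antiderivative is - \frac{5 \cos{\left(\frac{4 u^{2}}{3} + \frac{u}{2} - 1 \right)}}{3} + C.
The condition gives C = 2 - \frac{5 \cos{\left(\frac{11}{12} \right)}}{3} - (- \frac{5 \cos{\left(\frac{11}{12} \right)}}{3}) = 2.
So G(u) = \frac{6 - 5 \cos{\left(\frac{4 u^{2}}{3} + \frac{u}{2} - 1 \right)}}{3}.
Check: d/du[\frac{6 - 5 \cos{\left(\frac{4 u^{2}}{3} + \frac{u}{2} - 1 \right)}}{3}] = \frac{40 u \sin{\left(\frac{4 u^{2}}{3} + \frac{u}{2} - 1 \right)}}{9} + \frac{5 \sin{\left(\frac{4 u^{2}}{3} + \frac{u}{2} - 1 \right)}}{6} = G'(u).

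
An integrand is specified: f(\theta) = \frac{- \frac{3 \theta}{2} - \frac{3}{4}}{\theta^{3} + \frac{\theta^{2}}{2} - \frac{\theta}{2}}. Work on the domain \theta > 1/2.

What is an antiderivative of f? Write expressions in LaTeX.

An antiderivative is F(\theta) = \frac{3 \log{\left(\theta \right)}}{2} - 2 \log{\left(\theta - \frac{1}{2} \right)} + \frac{\log{\left(\theta + 1 \right)}}{2}.

The denominator factors as 2 \theta \left(\theta + 1\right) \left(2 \theta - 1\right); partial fractions split f into directly integrable pieces: - \frac{4}{2 \theta - 1} + \frac{1}{2 \left(\theta + 1\right)} + \frac{3}{2 \theta}.
Check: d/d\theta[\frac{3 \log{\left(\theta \right)}}{2} - 2 \log{\left(\theta - \frac{1}{2} \right)} + \frac{\log{\left(\theta + 1 \right)}}{2}] = \frac{- 6 \theta - 3}{4 \theta^{3} + 2 \theta^{2} - 2 \theta}, which equals f(\theta).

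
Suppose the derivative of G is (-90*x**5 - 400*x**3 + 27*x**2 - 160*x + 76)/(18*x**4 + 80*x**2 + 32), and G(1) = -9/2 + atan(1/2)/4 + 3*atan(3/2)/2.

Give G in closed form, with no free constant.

G(x) = -5*x**2/2 + atan(x/2)/4 + 3*atan(3*x/2)/2 - 2

A candidate passes only if d/dx[G] lands on the given G'(x) exactly.
A general antiderivative is -5*x**2/2 + atan(x/2)/4 + 3*atan(3*x/2)/2 - 3 + C.
The condition gives C = -9/2 + atan(1/2)/4 + 3*atan(3/2)/2 - (-11/2 + atan(1/2)/4 + 3*atan(3/2)/2) = 1.
So G(x) = -5*x**2/2 + atan(x/2)/4 + 3*atan(3*x/2)/2 - 2.
Check: d/dx[-5*x**2/2 + atan(x/2)/4 + 3*atan(3*x/2)/2 - 2] = (-90*x**5 - 400*x**3 + 27*x**2 - 160*x + 76)/(18*x**4 + 80*x**2 + 32) = G'(x).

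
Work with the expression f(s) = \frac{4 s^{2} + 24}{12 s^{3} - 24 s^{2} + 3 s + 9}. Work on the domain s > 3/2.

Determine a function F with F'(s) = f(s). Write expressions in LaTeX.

The denominator factors as 3 \left(s - 1\right) \left(2 s - 3\right) \left(2 s + 1\right); partial fractions split f into directly integrable pieces: \frac{25}{18 \left(2 s + 1\right)} + \frac{11}{2 \left(2 s - 3\right)} - \frac{28}{9 \left(s - 1\right)}.
Check: d/ds[\frac{11 \log{\left(s - \frac{3}{2} \right)}}{4} - \frac{28 \log{\left(s - 1 \right)}}{9} + \frac{25 \log{\left(s + \frac{1}{2} \right)}}{36}] = \frac{4 s^{2} + 24}{12 s^{3} - 24 s^{2} + 3 s + 9} = f(s).

An antiderivative is F(s) = \frac{11 \log{\left(s - \frac{3}{2} \right)}}{4} - \frac{28 \log{\left(s - 1 \right)}}{9} + \frac{25 \log{\left(s + \frac{1}{2} \right)}}{36}.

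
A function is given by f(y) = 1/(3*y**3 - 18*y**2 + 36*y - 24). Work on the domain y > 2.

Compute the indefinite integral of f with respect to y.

An antiderivative F(y) passes only if d/dy[F] lands on f(y) exactly.
Check: d/dy[-1/(6*(y - 2)**2)] = 1/(3*y**3 - 18*y**2 + 36*y - 24) = f(y).

F(y) = -1/(6*(y - 2)**2) + C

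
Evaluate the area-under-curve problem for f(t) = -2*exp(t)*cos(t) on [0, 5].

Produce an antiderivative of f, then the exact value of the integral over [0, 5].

Antiderivative: F(t) = (-sin(t) - cos(t))*exp(t); value = -exp(5)*cos(5) + 1 - exp(5)*sin(5)

An antiderivative F(t) passes only if d/dt[F] lands on f(t) exactly.
F(t) = (-sin(t) - cos(t))*exp(t) is an antiderivative of f.
Check: d/dt[(-sin(t) - cos(t))*exp(t)] = -2*exp(t)*cos(t) = f(t).
F(5) = -exp(5)*cos(5) - exp(5)*sin(5); F(0) = -1.
Integral = F(5) - F(0) = -exp(5)*cos(5) + 1 - exp(5)*sin(5).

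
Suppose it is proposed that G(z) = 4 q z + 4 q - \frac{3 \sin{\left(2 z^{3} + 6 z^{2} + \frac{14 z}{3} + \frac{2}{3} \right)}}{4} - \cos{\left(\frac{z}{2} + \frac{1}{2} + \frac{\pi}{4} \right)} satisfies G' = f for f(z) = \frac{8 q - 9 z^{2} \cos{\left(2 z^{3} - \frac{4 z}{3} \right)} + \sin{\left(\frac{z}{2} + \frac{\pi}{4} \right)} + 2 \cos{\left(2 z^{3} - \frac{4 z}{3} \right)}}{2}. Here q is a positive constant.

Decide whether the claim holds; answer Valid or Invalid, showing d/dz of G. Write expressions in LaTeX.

d/dz[G] = 4 q - \frac{9 z^{2} \cos{\left(2 z^{3} + 6 z^{2} + \frac{14 z}{3} + \frac{2}{3} \right)}}{2} - 9 z \cos{\left(2 z^{3} + 6 z^{2} + \frac{14 z}{3} + \frac{2}{3} \right)} + \frac{\sin{\left(\frac{z}{2} + \frac{1}{2} + \frac{\pi}{4} \right)}}{2} - \frac{7 \cos{\left(2 z^{3} + 6 z^{2} + \frac{14 z}{3} + \frac{2}{3} \right)}}{2}
d/dz[G] - f(z) = \frac{9 z^{2} \cos{\left(2 z^{3} - \frac{4 z}{3} \right)}}{2} - \frac{9 z^{2} \cos{\left(2 z^{3} + 6 z^{2} + \frac{14 z}{3} + \frac{2}{3} \right)}}{2} - 9 z \cos{\left(2 z^{3} + 6 z^{2} + \frac{14 z}{3} + \frac{2}{3} \right)} - \frac{\sin{\left(\frac{z}{2} + \frac{\pi}{4} \right)}}{2} + \frac{\sin{\left(\frac{z}{2} + \frac{1}{2} + \frac{\pi}{4} \right)}}{2} - \cos{\left(2 z^{3} - \frac{4 z}{3} \right)} - \frac{7 \cos{\left(2 z^{3} + 6 z^{2} + \frac{14 z}{3} + \frac{2}{3} \right)}}{2} != 0.

Invalid: d/dz[G] - f = \frac{9 z^{2} \cos{\left(2 z^{3} - \frac{4 z}{3} \right)}}{2} - \frac{9 z^{2} \cos{\left(2 z^{3} + 6 z^{2} + \frac{14 z}{3} + \frac{2}{3} \right)}}{2} - 9 z \cos{\left(2 z^{3} + 6 z^{2} + \frac{14 z}{3} + \frac{2}{3} \right)} - \frac{\sin{\left(\frac{z}{2} + \frac{\pi}{4} \right)}}{2} + \frac{\sin{\left(\frac{z}{2} + \frac{1}{2} + \frac{\pi}{4} \right)}}{2} - \cos{\left(2 z^{3} - \frac{4 z}{3} \right)} - \frac{7 \cos{\left(2 z^{3} + 6 z^{2} + \frac{14 z}{3} + \frac{2}{3} \right)}}{2}, which is not 0.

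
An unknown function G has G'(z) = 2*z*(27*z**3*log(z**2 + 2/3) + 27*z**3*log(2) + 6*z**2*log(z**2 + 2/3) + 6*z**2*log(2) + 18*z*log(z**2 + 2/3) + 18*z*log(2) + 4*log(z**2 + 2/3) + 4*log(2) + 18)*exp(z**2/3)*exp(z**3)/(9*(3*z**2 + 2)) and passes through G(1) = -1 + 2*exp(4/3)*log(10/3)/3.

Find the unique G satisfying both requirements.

G'(z) has the shape u'v + uv' for u = 2*exp(z**3 + z**2/3)/3 and v = log(2*z**2 + 4/3) — it is the derivative of the product u*v.
A general antiderivative is 2*exp(z**3 + z**2/3)*log(2*z**2 + 4/3)/3 + C.
The condition gives C = -1 + 2*exp(4/3)*log(10/3)/3 - (2*exp(4/3)*log(10/3)/3) = -1.
So G(z) = (2*exp(z**2/3)*exp(z**3)*log(2*z**2 + 4/3) - 3)/3.
Check: d/dz[(2*exp(z**2/3)*exp(z**3)*log(2*z**2 + 4/3) - 3)/3] = (54*z**4*exp(z**2/3)*exp(z**3)*log(z**2 + 2/3) + 54*z**4*exp(z**2/3)*exp(z**3)*log(2) + 12*z**3*exp(z**2/3)*exp(z**3)*log(z**2 + 2/3) + 12*z**3*exp(z**2/3)*exp(z**3)*log(2) + 36*z**2*exp(z**2/3)*exp(z**3)*log(z**2 + 2/3) + 36*z**2*exp(z**2/3)*exp(z**3)*log(2) + 8*z*exp(z**2/3)*exp(z**3)*log(z**2 + 2/3) + 8*z*exp(z**2/3)*exp(z**3)*log(2) + 36*z*exp(z**2/3)*exp(z**3))/(27*z**2 + 18), which equals G'(z).

G(z) = (2*exp(z**2/3)*exp(z**3)*log(2*z**2 + 4/3) - 3)/3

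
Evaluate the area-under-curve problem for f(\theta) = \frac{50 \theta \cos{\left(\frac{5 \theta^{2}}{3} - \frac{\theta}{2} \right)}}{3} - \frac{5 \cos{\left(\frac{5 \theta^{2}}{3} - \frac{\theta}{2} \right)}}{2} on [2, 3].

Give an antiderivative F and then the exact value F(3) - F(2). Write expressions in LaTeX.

f matches the chain-rule pattern g'(h)*h' with inner function h(\theta) = \frac{5 \theta^{2}}{3} - \frac{\theta}{2}; substituting u = h(\theta) collapses the integral.
F(\theta) = 5 \sin{\left(\frac{5 \theta^{2}}{3} - \frac{\theta}{2} \right)} is an antiderivative of f.
Check: d/d\theta[5 \sin{\left(\frac{5 \theta^{2}}{3} - \frac{\theta}{2} \right)}] = \frac{50 \theta \cos{\left(\frac{5 \theta^{2}}{3} - \frac{\theta}{2} \right)}}{3} - \frac{5 \cos{\left(\frac{5 \theta^{2}}{3} - \frac{\theta}{2} \right)}}{2} = f(\theta).
F(3) = 5 \sin{\left(\frac{27}{2} \right)}; F(2) = 5 \sin{\left(\frac{17}{3} \right)}.
Integral = F(3) - F(2) = - 5 \sin{\left(\frac{17}{3} \right)} + 5 \sin{\left(\frac{27}{2} \right)}.

Antiderivative: F(\theta) = 5 \sin{\left(\frac{5 \theta^{2}}{3} - \frac{\theta}{2} \right)}; value = - 5 \sin{\left(\frac{17}{3} \right)} + 5 \sin{\left(\frac{27}{2} \right)}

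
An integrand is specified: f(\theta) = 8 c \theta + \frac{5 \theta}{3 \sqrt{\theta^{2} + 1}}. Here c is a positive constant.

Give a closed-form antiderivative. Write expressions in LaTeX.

An antiderivative is F(\theta) = 4 c \theta^{2} + \frac{5 \sqrt{\theta^{2} + 1}}{3}.

Integrate term by term and add the pieces.
Check: d/d\theta[4 c \theta^{2} + \frac{5 \sqrt{\theta^{2} + 1}}{3}] = \frac{24 c \theta \sqrt{\theta^{2} + 1} + 5 \theta}{3 \sqrt{\theta^{2} + 1}}, which equals f(\theta).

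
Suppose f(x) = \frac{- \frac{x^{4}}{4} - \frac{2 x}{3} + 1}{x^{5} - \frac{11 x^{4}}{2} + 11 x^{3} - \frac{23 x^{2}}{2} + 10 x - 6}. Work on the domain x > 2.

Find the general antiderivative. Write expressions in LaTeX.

The denominator factors as 6 \left(x - 2\right)^{2} \left(2 x - 3\right) \left(x^{2} + 1\right); partial fractions split f into directly integrable pieces: - \frac{154 x + 153}{1950 \left(x^{2} + 1\right)} - \frac{81}{26 \left(2 x - 3\right)} + \frac{104}{75 \left(x - 2\right)} - \frac{26}{15 \left(x - 2\right)^{2}}.
Check: d/dx[\frac{5408 \left(x - 2\right) \log{\left(x - 2 \right)} - 6075 \left(x - 2\right) \log{\left(x - \frac{3}{2} \right)} - 154 \left(x - 2\right) \log{\left(x^{2} + 1 \right)} - 306 \left(x - 2\right) \operatorname{atan}{\left(x \right)} + 6760}{3900 \left(x - 2\right)}] = \frac{- 3 x^{4} - 8 x + 12}{12 x^{5} - 66 x^{4} + 132 x^{3} - 138 x^{2} + 120 x - 72}, which equals f(x).

F(x) = \frac{5408 \left(x - 2\right) \log{\left(x - 2 \right)} - 6075 \left(x - 2\right) \log{\left(x - \frac{3}{2} \right)} - 154 \left(x - 2\right) \log{\left(x^{2} + 1 \right)} - 306 \left(x - 2\right) \operatorname{atan}{\left(x \right)} + 6760}{3900 \left(x - 2\right)} + C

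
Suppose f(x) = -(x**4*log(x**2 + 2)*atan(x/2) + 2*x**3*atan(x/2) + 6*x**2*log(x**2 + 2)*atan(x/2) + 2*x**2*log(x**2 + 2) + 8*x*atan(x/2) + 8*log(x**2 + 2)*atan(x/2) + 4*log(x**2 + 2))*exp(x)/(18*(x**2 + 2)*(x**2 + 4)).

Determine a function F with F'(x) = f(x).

An antiderivative is F(x) = -exp(x)*log(x**2 + 2)*atan(x/2)/18.

A candidate is checked by its d/dx: the result must match f(x).
Check: d/dx[-exp(x)*log(x**2 + 2)*atan(x/2)/18] = (-x**4*exp(x)*log(x**2 + 2)*atan(x/2) - 2*x**3*exp(x)*atan(x/2) - 6*x**2*exp(x)*log(x**2 + 2)*atan(x/2) - 2*x**2*exp(x)*log(x**2 + 2) - 8*x*exp(x)*atan(x/2) - 8*exp(x)*log(x**2 + 2)*atan(x/2) - 4*exp(x)*log(x**2 + 2))/(18*x**4 + 108*x**2 + 144), which equals f(x).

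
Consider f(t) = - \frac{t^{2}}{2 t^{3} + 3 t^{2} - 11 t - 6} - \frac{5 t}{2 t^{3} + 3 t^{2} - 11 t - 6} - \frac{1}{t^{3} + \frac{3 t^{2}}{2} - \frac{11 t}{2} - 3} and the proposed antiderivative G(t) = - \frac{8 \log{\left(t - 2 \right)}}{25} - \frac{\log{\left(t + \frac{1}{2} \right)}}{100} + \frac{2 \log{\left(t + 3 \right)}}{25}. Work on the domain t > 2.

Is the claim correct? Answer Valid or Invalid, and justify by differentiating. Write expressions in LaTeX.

d/dt[G] = \frac{- t^{2} - 5 t - 2}{4 t^{3} + 6 t^{2} - 22 t - 12}
d/dt[G] - f(t) = \frac{t^{2} + 5 t + 2}{4 t^{3} + 6 t^{2} - 22 t - 12} != 0.

Invalid: d/dt[G] - f = \frac{t^{2} + 5 t + 2}{4 t^{3} + 6 t^{2} - 22 t - 12}, which is not 0.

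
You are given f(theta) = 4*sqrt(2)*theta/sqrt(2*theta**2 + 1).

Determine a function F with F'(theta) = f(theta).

An antiderivative is F(theta) = 2*sqrt(2)*sqrt(2*theta**2 + 1).

f matches the chain-rule pattern g'(h)*h' with inner function h(theta) = 4*theta**2 + 2; substituting u = h(theta) collapses the integral.
Check: d/dtheta[2*sqrt(2)*sqrt(2*theta**2 + 1)] = 4*sqrt(2)*theta/sqrt(2*theta**2 + 1) = f(theta).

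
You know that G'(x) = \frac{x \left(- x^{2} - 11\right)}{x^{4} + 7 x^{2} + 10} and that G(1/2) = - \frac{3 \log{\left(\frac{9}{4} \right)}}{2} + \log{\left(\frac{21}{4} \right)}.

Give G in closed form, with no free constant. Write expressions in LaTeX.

The proposed G(x) is checked by its d/dx: the result must match the given G'(x).
A general antiderivative is - \frac{3 \log{\left(x^{2} + 2 \right)}}{2} + \log{\left(x^{2} + 5 \right)} + C.
The condition gives C = - \frac{3 \log{\left(\frac{9}{4} \right)}}{2} + \log{\left(\frac{21}{4} \right)} - (- \frac{3 \log{\left(\frac{9}{4} \right)}}{2} + \log{\left(\frac{21}{4} \right)}) = 0.
So G(x) = - \frac{3 \log{\left(x^{2} + 2 \right)}}{2} + \log{\left(x^{2} + 5 \right)}.
Check: d/dx[- \frac{3 \log{\left(x^{2} + 2 \right)}}{2} + \log{\left(x^{2} + 5 \right)}] = \frac{- x^{3} - 11 x}{x^{4} + 7 x^{2} + 10}, which equals G'(x).

G(x) = - \frac{3 \log{\left(x^{2} + 2 \right)}}{2} + \log{\left(x^{2} + 5 \right)}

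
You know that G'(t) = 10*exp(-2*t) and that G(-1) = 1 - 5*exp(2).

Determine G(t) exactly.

A first test for any G(t): its t-derivative must equal the given G'(t).
A general antiderivative is -5*exp(-2*t) + C.
The condition gives C = 1 - 5*exp(2) - (-5*exp(2)) = 1.
So G(t) = 1 - 5*exp(-2*t).
Check: d/dt[1 - 5*exp(-2*t)] = 10*exp(-2*t) = G'(t).

G(t) = 1 - 5*exp(-2*t)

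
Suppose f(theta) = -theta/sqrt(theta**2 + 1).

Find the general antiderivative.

F(theta) = -sqrt(theta**2 + 1) + C

f matches the chain-rule pattern g'(h)*h' with inner function h(theta) = theta**2 + 1; substituting u = h(theta) collapses the integral.
Check: d/dtheta[-sqrt(theta**2 + 1)] = -theta/sqrt(theta**2 + 1) = f(theta).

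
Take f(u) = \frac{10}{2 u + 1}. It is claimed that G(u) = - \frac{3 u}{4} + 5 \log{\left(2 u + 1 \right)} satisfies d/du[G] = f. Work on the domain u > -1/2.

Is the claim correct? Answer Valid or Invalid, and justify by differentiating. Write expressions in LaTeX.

Invalid: d/du[G] - f = - \frac{3}{4}, which is not 0.

d/du[G] = \frac{37 - 6 u}{8 u + 4}
d/du[G] - f(u) = - \frac{3}{4} != 0.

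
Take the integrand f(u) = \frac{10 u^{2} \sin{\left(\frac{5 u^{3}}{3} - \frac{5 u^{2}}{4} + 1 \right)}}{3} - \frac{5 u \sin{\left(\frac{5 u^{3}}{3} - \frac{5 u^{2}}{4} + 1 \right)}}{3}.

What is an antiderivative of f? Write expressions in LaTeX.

An antiderivative is F(u) = - \frac{2 \cos{\left(\frac{5 u^{3}}{3} - \frac{5 u^{2}}{4} + 1 \right)}}{3}.

The substitution w = \frac{5 u^{3}}{3} - \frac{5 u^{2}}{4} + 1 works: f is exactly (dF/dw)*(dw/du) for that inner function.
Check: d/du[- \frac{2 \cos{\left(\frac{5 u^{3}}{3} - \frac{5 u^{2}}{4} + 1 \right)}}{3}] = \frac{10 u^{2} \sin{\left(\frac{5 u^{3}}{3} - \frac{5 u^{2}}{4} + 1 \right)}}{3} - \frac{5 u \sin{\left(\frac{5 u^{3}}{3} - \frac{5 u^{2}}{4} + 1 \right)}}{3} = f(u).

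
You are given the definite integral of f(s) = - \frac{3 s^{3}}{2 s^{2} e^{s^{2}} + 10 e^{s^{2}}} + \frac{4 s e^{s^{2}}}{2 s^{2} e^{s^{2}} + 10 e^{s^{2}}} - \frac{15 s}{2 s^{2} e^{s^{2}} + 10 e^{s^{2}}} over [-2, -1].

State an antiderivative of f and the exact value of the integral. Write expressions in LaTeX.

Antiderivative: F(s) = \log{\left(\frac{s^{2}}{2} + \frac{5}{2} \right)} + \frac{3 e^{- s^{2}}}{4}; value = - \log{\left(\frac{9}{2} \right)} - \frac{3}{4 e^{4}} + \frac{3}{4 e} + \log{\left(3 \right)}

Integrate term by term and add the pieces.
F(s) = \log{\left(\frac{s^{2}}{2} + \frac{5}{2} \right)} + \frac{3 e^{- s^{2}}}{4} is an antiderivative of f.
Check: d/ds[\log{\left(\frac{s^{2}}{2} + \frac{5}{2} \right)} + \frac{3 e^{- s^{2}}}{4}] = \frac{- 3 s^{3} + 4 s e^{s^{2}} - 15 s}{2 s^{2} e^{s^{2}} + 10 e^{s^{2}}}, which equals f(s).
F(-1) = \frac{3}{4 e} + \log{\left(3 \right)}; F(-2) = \frac{3}{4 e^{4}} + \log{\left(\frac{9}{2} \right)}.
Integral = F(-1) - F(-2) = - \log{\left(\frac{9}{2} \right)} - \frac{3}{4 e^{4}} + \frac{3}{4 e} + \log{\left(3 \right)}.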